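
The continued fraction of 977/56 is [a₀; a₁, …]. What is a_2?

977 = 17·56 + 25   →  a_0 = 17
56 = 2·25 + 6   →  a_1 = 2
25 = 4·6 + 1   →  a_2 = 4

4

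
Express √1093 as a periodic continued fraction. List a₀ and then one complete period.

[33; 16, 1, 1, 16, 66]

a₀ = ⌊√1093⌋ = 33.
With m₀=0, d₀=1 and mₖ₊₁ = dₖaₖ − mₖ, dₖ₊₁ = (n − mₖ₊₁²)/dₖ, aₖ₊₁ = ⌊(a₀+mₖ₊₁)/dₖ₊₁⌋:
  k=1: m=33, d=4, a=16
  k=2: m=31, d=33, a=1
  k=3: m=2, d=33, a=1
  k=4: m=31, d=4, a=16
  k=5: m=33, d=1, a=66
d=1 and a=2a₀=66 at k=5, so the next step gives (m, d) = (33, 4) again — its k=1 value — and the period has length 5.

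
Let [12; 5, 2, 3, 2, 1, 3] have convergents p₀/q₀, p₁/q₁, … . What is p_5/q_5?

1523/125

Using pₖ = aₖpₖ₋₁ + pₖ₋₂, qₖ = aₖqₖ₋₁ + qₖ₋₂ (with p₋₁=1, p₋₂=0, q₋₁=0, q₋₂=1):
  k=0: a=12, p=12, q=1
  k=1: a=5, p=61, q=5
  k=2: a=2, p=134, q=11
  k=3: a=3, p=463, q=38
  k=4: a=2, p=1060, q=87
  k=5: a=1, p=1523, q=125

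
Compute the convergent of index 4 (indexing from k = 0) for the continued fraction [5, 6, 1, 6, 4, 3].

1024/199

Using pₖ = aₖpₖ₋₁ + pₖ₋₂, qₖ = aₖqₖ₋₁ + qₖ₋₂ (with p₋₁=1, p₋₂=0, q₋₁=0, q₋₂=1):
  k=0: a=5, p=5, q=1
  k=1: a=6, p=31, q=6
  k=2: a=1, p=36, q=7
  k=3: a=6, p=247, q=48
  k=4: a=4, p=1024, q=199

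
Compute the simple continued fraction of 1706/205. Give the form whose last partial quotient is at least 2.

1706 = 8·205 + 66
205 = 3·66 + 7
66 = 9·7 + 3
7 = 2·3 + 1
3 = 3·1 + 0  (stop)
So 1706/205 = [8; 3, 9, 2, 3].

[8; 3, 9, 2, 3]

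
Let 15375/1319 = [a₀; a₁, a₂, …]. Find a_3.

1

15375 = 11·1319 + 866   →  a_0 = 11
1319 = 1·866 + 453   →  a_1 = 1
866 = 1·453 + 413   →  a_2 = 1
453 = 1·413 + 40   →  a_3 = 1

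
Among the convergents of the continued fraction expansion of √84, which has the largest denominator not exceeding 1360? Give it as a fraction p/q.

√84 = [9; 6, 18, …] (period length 2).
Convergents:
  p_0/q_0 = 9/1
  p_1/q_1 = 55/6
  p_2/q_2 = 999/109
  p_3/q_3 = 6049/660
  p_4/q_4 = 109881/11989
q_3 = 660 ≤ 1360 < 11989 = q_4, so the answer is 6049/660.

6049/660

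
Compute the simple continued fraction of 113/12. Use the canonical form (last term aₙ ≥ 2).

113 = 9·12 + 5
12 = 2·5 + 2
5 = 2·2 + 1
2 = 2·1 + 0  (stop)
So 113/12 = [9; 2, 2, 2].

[9; 2, 2, 2]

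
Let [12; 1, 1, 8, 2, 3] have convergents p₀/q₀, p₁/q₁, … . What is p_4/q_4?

451/36

Using pₖ = aₖpₖ₋₁ + pₖ₋₂, qₖ = aₖqₖ₋₁ + qₖ₋₂ (with p₋₁=1, p₋₂=0, q₋₁=0, q₋₂=1):
  k=0: a=12, p=12, q=1
  k=1: a=1, p=13, q=1
  k=2: a=1, p=25, q=2
  k=3: a=8, p=213, q=17
  k=4: a=2, p=451, q=36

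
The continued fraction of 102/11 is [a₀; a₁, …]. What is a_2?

102 = 9·11 + 3   →  a_0 = 9
11 = 3·3 + 2   →  a_1 = 3
3 = 1·2 + 1   →  a_2 = 1

1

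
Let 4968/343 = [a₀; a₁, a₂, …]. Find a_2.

4968 = 14·343 + 166   →  a_0 = 14
343 = 2·166 + 11   →  a_1 = 2
166 = 15·11 + 1   →  a_2 = 15

15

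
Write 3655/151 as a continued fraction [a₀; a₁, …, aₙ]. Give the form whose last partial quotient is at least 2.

[24; 4, 1, 6, 1, 3]

3655 = 24*151 + 31
151 = 4*31 + 27
31 = 1*27 + 4
27 = 6*4 + 3
4 = 1*3 + 1
3 = 3*1 + 0  (stop)
So 3655/151 = [24; 4, 1, 6, 1, 3].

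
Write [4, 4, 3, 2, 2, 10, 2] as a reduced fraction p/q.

6743/1593

Fold from the inside: start with 2/1.
  10 + 1/2 = 21/2
  2 + 2/21 = 44/21
  2 + 21/44 = 109/44
  3 + 44/109 = 371/109
  4 + 109/371 = 1593/371
  4 + 371/1593 = 6743/1593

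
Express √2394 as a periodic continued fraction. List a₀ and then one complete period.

[48; 1, 12, 1, 96]

a₀ = ⌊√2394⌋ = 48.
With m₀=0, d₀=1 and mₖ₊₁ = dₖaₖ − mₖ, dₖ₊₁ = (n − mₖ₊₁²)/dₖ, aₖ₊₁ = ⌊(a₀+mₖ₊₁)/dₖ₊₁⌋:
  k=1: m=48, d=90, a=1
  k=2: m=42, d=7, a=12
  k=3: m=42, d=90, a=1
  k=4: m=48, d=1, a=96
d=1 and a=2a₀=96 at k=4, so the next step gives (m, d) = (48, 90) again — its k=1 value — and the period has length 4.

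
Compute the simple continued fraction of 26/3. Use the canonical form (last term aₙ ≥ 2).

[8; 1, 2]

26 = 8×3 + 2
3 = 1×2 + 1
2 = 2×1 + 0  (stop)
So 26/3 = [8; 1, 2].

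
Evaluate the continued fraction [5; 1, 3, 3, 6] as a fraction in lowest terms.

Using pₖ = aₖpₖ₋₁ + pₖ₋₂ and qₖ = aₖqₖ₋₁ + qₖ₋₂:
  k=0: a=5, p=5, q=1
  k=1: a=1, p=6, q=1
  k=2: a=3, p=23, q=4
  k=3: a=3, p=75, q=13
  k=4: a=6, p=473, q=82

473/82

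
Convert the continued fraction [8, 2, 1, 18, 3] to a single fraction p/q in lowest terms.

1426/171

Using pₖ = aₖpₖ₋₁ + pₖ₋₂ and qₖ = aₖqₖ₋₁ + qₖ₋₂:
  k=0: a=8, p=8, q=1
  k=1: a=2, p=17, q=2
  k=2: a=1, p=25, q=3
  k=3: a=18, p=467, q=56
  k=4: a=3, p=1426, q=171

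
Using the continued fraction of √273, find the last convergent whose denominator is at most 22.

347/21

√273 = [16; 1, 1, 10, 1, 1, 32, …] (period length 6).
Convergents:
  p_0/q_0 = 16/1
  p_1/q_1 = 17/1
  p_2/q_2 = 33/2
  p_3/q_3 = 347/21
  p_4/q_4 = 380/23
q_3 = 21 ≤ 22 < 23 = q_4, so the answer is 347/21.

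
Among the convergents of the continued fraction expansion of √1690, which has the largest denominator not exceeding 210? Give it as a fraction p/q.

√1690 = [41; 9, 8, 9, 82, …] (period length 4).
Convergents:
  p_0/q_0 = 41/1
  p_1/q_1 = 370/9
  p_2/q_2 = 3001/73
  p_3/q_3 = 27379/666
q_2 = 73 ≤ 210 < 666 = q_3, so the answer is 3001/73.

3001/73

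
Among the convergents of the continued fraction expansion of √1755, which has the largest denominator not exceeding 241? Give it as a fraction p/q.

9761/233

√1755 = [41; 1, 8, 3, 8, 1, 82, …] (period length 6).
Convergents:
  p_0/q_0 = 41/1
  p_1/q_1 = 42/1
  p_2/q_2 = 377/9
  p_3/q_3 = 1173/28
  p_4/q_4 = 9761/233
  p_5/q_5 = 10934/261
q_4 = 233 ≤ 241 < 261 = q_5, so the answer is 9761/233.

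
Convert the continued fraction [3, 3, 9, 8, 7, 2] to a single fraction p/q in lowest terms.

11496/3461

Using pₖ = aₖpₖ₋₁ + pₖ₋₂ and qₖ = aₖqₖ₋₁ + qₖ₋₂:
  k=0: a=3, p=3, q=1
  k=1: a=3, p=10, q=3
  k=2: a=9, p=93, q=28
  k=3: a=8, p=754, q=227
  k=4: a=7, p=5371, q=1617
  k=5: a=2, p=11496, q=3461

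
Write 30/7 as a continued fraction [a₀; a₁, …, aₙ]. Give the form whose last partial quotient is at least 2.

30 = 4·7 + 2
7 = 3·2 + 1
2 = 2·1 + 0  (stop)
So 30/7 = [4; 3, 2].

[4; 3, 2]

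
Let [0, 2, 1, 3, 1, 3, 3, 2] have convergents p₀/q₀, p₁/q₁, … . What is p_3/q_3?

4/11

Using pₖ = aₖpₖ₋₁ + pₖ₋₂, qₖ = aₖqₖ₋₁ + qₖ₋₂ (with p₋₁=1, p₋₂=0, q₋₁=0, q₋₂=1):
  k=0: a=0, p=0, q=1
  k=1: a=2, p=1, q=2
  k=2: a=1, p=1, q=3
  k=3: a=3, p=4, q=11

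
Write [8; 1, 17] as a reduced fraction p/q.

Fold from the inside: start with 17/1.
  1 + 1/17 = 18/17
  8 + 17/18 = 161/18

161/18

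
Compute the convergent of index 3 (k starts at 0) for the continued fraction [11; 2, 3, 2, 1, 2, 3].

183/16

Using pₖ = aₖpₖ₋₁ + pₖ₋₂, qₖ = aₖqₖ₋₁ + qₖ₋₂ (with p₋₁=1, p₋₂=0, q₋₁=0, q₋₂=1):
  k=0: a=11, p=11, q=1
  k=1: a=2, p=23, q=2
  k=2: a=3, p=80, q=7
  k=3: a=2, p=183, q=16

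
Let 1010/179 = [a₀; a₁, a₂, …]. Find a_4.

1010 = 5·179 + 115   →  a_0 = 5
179 = 1·115 + 64   →  a_1 = 1
115 = 1·64 + 51   →  a_2 = 1
64 = 1·51 + 13   →  a_3 = 1
51 = 3·13 + 12   →  a_4 = 3

3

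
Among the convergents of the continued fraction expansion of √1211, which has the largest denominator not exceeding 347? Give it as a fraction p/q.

11971/344

√1211 = [34; 1, 3, 1, 68, …] (period length 4).
Convergents:
  p_0/q_0 = 34/1
  p_1/q_1 = 35/1
  p_2/q_2 = 139/4
  p_3/q_3 = 174/5
  p_4/q_4 = 11971/344
  p_5/q_5 = 12145/349
q_4 = 344 ≤ 347 < 349 = q_5, so the answer is 11971/344.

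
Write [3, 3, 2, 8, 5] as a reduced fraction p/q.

993/302

Using pₖ = aₖpₖ₋₁ + pₖ₋₂ and qₖ = aₖqₖ₋₁ + qₖ₋₂:
  k=0: a=3, p=3, q=1
  k=1: a=3, p=10, q=3
  k=2: a=2, p=23, q=7
  k=3: a=8, p=194, q=59
  k=4: a=5, p=993, q=302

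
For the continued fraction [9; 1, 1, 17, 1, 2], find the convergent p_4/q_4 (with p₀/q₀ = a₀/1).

Using pₖ = aₖpₖ₋₁ + pₖ₋₂, qₖ = aₖqₖ₋₁ + qₖ₋₂ (with p₋₁=1, p₋₂=0, q₋₁=0, q₋₂=1):
  k=0: a=9, p=9, q=1
  k=1: a=1, p=10, q=1
  k=2: a=1, p=19, q=2
  k=3: a=17, p=333, q=35
  k=4: a=1, p=352, q=37

352/37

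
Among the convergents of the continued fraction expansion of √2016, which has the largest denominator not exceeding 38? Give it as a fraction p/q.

449/10

√2016 = [44; 1, 8, 1, 88, …] (period length 4).
Convergents:
  p_0/q_0 = 44/1
  p_1/q_1 = 45/1
  p_2/q_2 = 404/9
  p_3/q_3 = 449/10
  p_4/q_4 = 39916/889
q_3 = 10 ≤ 38 < 889 = q_4, so the answer is 449/10.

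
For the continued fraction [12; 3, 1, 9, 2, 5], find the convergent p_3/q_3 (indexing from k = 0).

478/39

Using pₖ = aₖpₖ₋₁ + pₖ₋₂, qₖ = aₖqₖ₋₁ + qₖ₋₂ (with p₋₁=1, p₋₂=0, q₋₁=0, q₋₂=1):
  k=0: a=12, p=12, q=1
  k=1: a=3, p=37, q=3
  k=2: a=1, p=49, q=4
  k=3: a=9, p=478, q=39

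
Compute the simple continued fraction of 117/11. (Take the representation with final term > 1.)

[10; 1, 1, 1, 3]

117 = 10·11 + 7
11 = 1·7 + 4
7 = 1·4 + 3
4 = 1·3 + 1
3 = 3·1 + 0  (stop)
So 117/11 = [10; 1, 1, 1, 3].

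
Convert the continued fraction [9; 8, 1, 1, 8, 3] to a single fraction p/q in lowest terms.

4121/452

Fold from the inside: start with 3/1.
  8 + 1/3 = 25/3
  1 + 3/25 = 28/25
  1 + 25/28 = 53/28
  8 + 28/53 = 452/53
  9 + 53/452 = 4121/452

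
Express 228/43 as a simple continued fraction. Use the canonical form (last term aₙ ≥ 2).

[5; 3, 3, 4]

228 = 5*43 + 13
43 = 3*13 + 4
13 = 3*4 + 1
4 = 4*1 + 0  (stop)
So 228/43 = [5; 3, 3, 4].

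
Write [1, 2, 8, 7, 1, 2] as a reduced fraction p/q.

584/397

Fold from the inside: start with 2/1.
  1 + 1/2 = 3/2
  7 + 2/3 = 23/3
  8 + 3/23 = 187/23
  2 + 23/187 = 397/187
  1 + 187/397 = 584/397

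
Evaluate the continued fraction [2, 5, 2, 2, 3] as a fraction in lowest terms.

Fold from the inside: start with 3/1.
  2 + 1/3 = 7/3
  2 + 3/7 = 17/7
  5 + 7/17 = 92/17
  2 + 17/92 = 201/92

201/92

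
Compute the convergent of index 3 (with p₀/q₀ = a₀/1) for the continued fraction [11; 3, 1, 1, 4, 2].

79/7

Using pₖ = aₖpₖ₋₁ + pₖ₋₂, qₖ = aₖqₖ₋₁ + qₖ₋₂ (with p₋₁=1, p₋₂=0, q₋₁=0, q₋₂=1):
  k=0: a=11, p=11, q=1
  k=1: a=3, p=34, q=3
  k=2: a=1, p=45, q=4
  k=3: a=1, p=79, q=7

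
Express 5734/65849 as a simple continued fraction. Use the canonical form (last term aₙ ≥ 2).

[0; 11, 2, 15, 12, 3, 1, 3]

5734 = 0*65849 + 5734
65849 = 11*5734 + 2775
5734 = 2*2775 + 184
2775 = 15*184 + 15
184 = 12*15 + 4
15 = 3*4 + 3
4 = 1*3 + 1
3 = 3*1 + 0  (stop)
So 5734/65849 = [0; 11, 2, 15, 12, 3, 1, 3].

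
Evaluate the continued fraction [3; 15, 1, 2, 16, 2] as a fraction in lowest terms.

4850/1583

Using pₖ = aₖpₖ₋₁ + pₖ₋₂ and qₖ = aₖqₖ₋₁ + qₖ₋₂:
  k=0: a=3, p=3, q=1
  k=1: a=15, p=46, q=15
  k=2: a=1, p=49, q=16
  k=3: a=2, p=144, q=47
  k=4: a=16, p=2353, q=768
  k=5: a=2, p=4850, q=1583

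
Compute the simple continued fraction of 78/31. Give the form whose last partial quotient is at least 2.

78 = 2*31 + 16
31 = 1*16 + 15
16 = 1*15 + 1
15 = 15*1 + 0  (stop)
So 78/31 = [2; 1, 1, 15].

[2; 1, 1, 15]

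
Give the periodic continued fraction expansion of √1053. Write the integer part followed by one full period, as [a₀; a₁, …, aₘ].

[32; 2, 4, 2, 64]

a₀ = ⌊√1053⌋ = 32.
With m₀=0, d₀=1 and mₖ₊₁ = dₖaₖ − mₖ, dₖ₊₁ = (n − mₖ₊₁²)/dₖ, aₖ₊₁ = ⌊(a₀+mₖ₊₁)/dₖ₊₁⌋:
  k=1: m=32, d=29, a=2
  k=2: m=26, d=13, a=4
  k=3: m=26, d=29, a=2
  k=4: m=32, d=1, a=64
d=1 and a=2a₀=64 at k=4, so the next step gives (m, d) = (32, 29) again — its k=1 value — and the period has length 4.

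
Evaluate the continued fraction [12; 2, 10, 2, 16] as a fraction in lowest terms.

Using pₖ = aₖpₖ₋₁ + pₖ₋₂ and qₖ = aₖqₖ₋₁ + qₖ₋₂:
  k=0: a=12, p=12, q=1
  k=1: a=2, p=25, q=2
  k=2: a=10, p=262, q=21
  k=3: a=2, p=549, q=44
  k=4: a=16, p=9046, q=725

9046/725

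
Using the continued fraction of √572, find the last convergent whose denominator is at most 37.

287/12

√572 = [23; 1, 10, 1, 46, …] (period length 4).
Convergents:
  p_0/q_0 = 23/1
  p_1/q_1 = 24/1
  p_2/q_2 = 263/11
  p_3/q_3 = 287/12
  p_4/q_4 = 13465/563
q_3 = 12 ≤ 37 < 563 = q_4, so the answer is 287/12.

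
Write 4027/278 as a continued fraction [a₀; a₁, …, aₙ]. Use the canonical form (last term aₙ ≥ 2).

[14; 2, 16, 1, 7]

4027 = 14·278 + 135
278 = 2·135 + 8
135 = 16·8 + 7
8 = 1·7 + 1
7 = 7·1 + 0  (stop)
So 4027/278 = [14; 2, 16, 1, 7].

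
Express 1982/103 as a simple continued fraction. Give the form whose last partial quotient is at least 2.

[19; 4, 8, 3]

1982 = 19×103 + 25
103 = 4×25 + 3
25 = 8×3 + 1
3 = 3×1 + 0  (stop)
So 1982/103 = [19; 4, 8, 3].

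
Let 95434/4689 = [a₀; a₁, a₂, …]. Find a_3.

5

95434 = 20·4689 + 1654   →  a_0 = 20
4689 = 2·1654 + 1381   →  a_1 = 2
1654 = 1·1381 + 273   →  a_2 = 1
1381 = 5·273 + 16   →  a_3 = 5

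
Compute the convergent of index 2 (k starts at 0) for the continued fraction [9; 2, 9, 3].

180/19

Using pₖ = aₖpₖ₋₁ + pₖ₋₂, qₖ = aₖqₖ₋₁ + qₖ₋₂ (with p₋₁=1, p₋₂=0, q₋₁=0, q₋₂=1):
  k=0: a=9, p=9, q=1
  k=1: a=2, p=19, q=2
  k=2: a=9, p=180, q=19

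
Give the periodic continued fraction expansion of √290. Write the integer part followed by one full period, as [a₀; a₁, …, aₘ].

a₀ = ⌊√290⌋ = 17.
With m₀=0, d₀=1 and mₖ₊₁ = dₖaₖ − mₖ, dₖ₊₁ = (n − mₖ₊₁²)/dₖ, aₖ₊₁ = ⌊(a₀+mₖ₊₁)/dₖ₊₁⌋:
  k=1: m=17, d=1, a=34
d=1 and a=2a₀=34 at k=1, so the next step gives (m, d) = (17, 1) again — its k=1 value — and the period has length 1.

[17; 34]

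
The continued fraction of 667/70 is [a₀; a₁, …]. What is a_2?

1

667 = 9·70 + 37   →  a_0 = 9
70 = 1·37 + 33   →  a_1 = 1
37 = 1·33 + 4   →  a_2 = 1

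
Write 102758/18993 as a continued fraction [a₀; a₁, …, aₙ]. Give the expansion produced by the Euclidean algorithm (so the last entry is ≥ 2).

102758 = 5·18993 + 7793
18993 = 2·7793 + 3407
7793 = 2·3407 + 979
3407 = 3·979 + 470
979 = 2·470 + 39
470 = 12·39 + 2
39 = 19·2 + 1
2 = 2·1 + 0  (stop)
So 102758/18993 = [5; 2, 2, 3, 2, 12, 19, 2].

[5; 2, 2, 3, 2, 12, 19, 2]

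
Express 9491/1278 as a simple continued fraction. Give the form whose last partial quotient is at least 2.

9491 = 7·1278 + 545
1278 = 2·545 + 188
545 = 2·188 + 169
188 = 1·169 + 19
169 = 8·19 + 17
19 = 1·17 + 2
17 = 8·2 + 1
2 = 2·1 + 0  (stop)
So 9491/1278 = [7; 2, 2, 1, 8, 1, 8, 2].

[7; 2, 2, 1, 8, 1, 8, 2]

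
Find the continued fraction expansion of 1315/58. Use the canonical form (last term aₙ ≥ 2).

1315 = 22*58 + 39
58 = 1*39 + 19
39 = 2*19 + 1
19 = 19*1 + 0  (stop)
So 1315/58 = [22; 1, 2, 19].

[22; 1, 2, 19]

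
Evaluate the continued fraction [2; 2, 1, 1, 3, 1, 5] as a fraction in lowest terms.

Fold from the inside: start with 5/1.
  1 + 1/5 = 6/5
  3 + 5/6 = 23/6
  1 + 6/23 = 29/23
  1 + 23/29 = 52/29
  2 + 29/52 = 133/52
  2 + 52/133 = 318/133

318/133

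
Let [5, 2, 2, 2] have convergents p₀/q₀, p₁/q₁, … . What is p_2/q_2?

27/5

Using pₖ = aₖpₖ₋₁ + pₖ₋₂, qₖ = aₖqₖ₋₁ + qₖ₋₂ (with p₋₁=1, p₋₂=0, q₋₁=0, q₋₂=1):
  k=0: a=5, p=5, q=1
  k=1: a=2, p=11, q=2
  k=2: a=2, p=27, q=5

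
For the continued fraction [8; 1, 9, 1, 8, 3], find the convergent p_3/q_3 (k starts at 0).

98/11

Using pₖ = aₖpₖ₋₁ + pₖ₋₂, qₖ = aₖqₖ₋₁ + qₖ₋₂ (with p₋₁=1, p₋₂=0, q₋₁=0, q₋₂=1):
  k=0: a=8, p=8, q=1
  k=1: a=1, p=9, q=1
  k=2: a=9, p=89, q=10
  k=3: a=1, p=98, q=11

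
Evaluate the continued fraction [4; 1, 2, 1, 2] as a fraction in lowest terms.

52/11

Using pₖ = aₖpₖ₋₁ + pₖ₋₂ and qₖ = aₖqₖ₋₁ + qₖ₋₂:
  k=0: a=4, p=4, q=1
  k=1: a=1, p=5, q=1
  k=2: a=2, p=14, q=3
  k=3: a=1, p=19, q=4
  k=4: a=2, p=52, q=11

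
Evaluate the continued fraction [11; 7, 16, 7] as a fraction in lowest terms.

Fold from the inside: start with 7/1.
  16 + 1/7 = 113/7
  7 + 7/113 = 798/113
  11 + 113/798 = 8891/798

8891/798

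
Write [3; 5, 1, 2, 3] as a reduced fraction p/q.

181/57

Using pₖ = aₖpₖ₋₁ + pₖ₋₂ and qₖ = aₖqₖ₋₁ + qₖ₋₂:
  k=0: a=3, p=3, q=1
  k=1: a=5, p=16, q=5
  k=2: a=1, p=19, q=6
  k=3: a=2, p=54, q=17
  k=4: a=3, p=181, q=57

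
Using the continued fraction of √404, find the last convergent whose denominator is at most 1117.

√404 = [20; 10, 40, …] (period length 2).
Convergents:
  p_0/q_0 = 20/1
  p_1/q_1 = 201/10
  p_2/q_2 = 8060/401
  p_3/q_3 = 80801/4020
q_2 = 401 ≤ 1117 < 4020 = q_3, so the answer is 8060/401.

8060/401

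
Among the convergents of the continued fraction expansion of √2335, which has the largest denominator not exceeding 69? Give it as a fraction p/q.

√2335 = [48; 3, 9, 3, 96, …] (period length 4).
Convergents:
  p_0/q_0 = 48/1
  p_1/q_1 = 145/3
  p_2/q_2 = 1353/28
  p_3/q_3 = 4204/87
q_2 = 28 ≤ 69 < 87 = q_3, so the answer is 1353/28.

1353/28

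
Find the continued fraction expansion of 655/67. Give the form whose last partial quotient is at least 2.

[9; 1, 3, 2, 7]

655 = 9*67 + 52
67 = 1*52 + 15
52 = 3*15 + 7
15 = 2*7 + 1
7 = 7*1 + 0  (stop)
So 655/67 = [9; 1, 3, 2, 7].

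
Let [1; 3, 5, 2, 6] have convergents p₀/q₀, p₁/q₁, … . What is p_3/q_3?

46/35

Using pₖ = aₖpₖ₋₁ + pₖ₋₂, qₖ = aₖqₖ₋₁ + qₖ₋₂ (with p₋₁=1, p₋₂=0, q₋₁=0, q₋₂=1):
  k=0: a=1, p=1, q=1
  k=1: a=3, p=4, q=3
  k=2: a=5, p=21, q=16
  k=3: a=2, p=46, q=35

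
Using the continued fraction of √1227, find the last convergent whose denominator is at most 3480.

√1227 = [35; 35, 70, …] (period length 2).
Convergents:
  p_0/q_0 = 35/1
  p_1/q_1 = 1226/35
  p_2/q_2 = 85855/2451
  p_3/q_3 = 3006151/85820
q_2 = 2451 ≤ 3480 < 85820 = q_3, so the answer is 85855/2451.

85855/2451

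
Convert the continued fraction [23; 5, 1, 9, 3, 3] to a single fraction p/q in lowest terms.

Fold from the inside: start with 3/1.
  3 + 1/3 = 10/3
  9 + 3/10 = 93/10
  1 + 10/93 = 103/93
  5 + 93/103 = 608/103
  23 + 103/608 = 14087/608

14087/608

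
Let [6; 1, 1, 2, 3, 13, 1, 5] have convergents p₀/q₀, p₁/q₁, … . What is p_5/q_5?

1489/226

Using pₖ = aₖpₖ₋₁ + pₖ₋₂, qₖ = aₖqₖ₋₁ + qₖ₋₂ (with p₋₁=1, p₋₂=0, q₋₁=0, q₋₂=1):
  k=0: a=6, p=6, q=1
  k=1: a=1, p=7, q=1
  k=2: a=1, p=13, q=2
  k=3: a=2, p=33, q=5
  k=4: a=3, p=112, q=17
  k=5: a=13, p=1489, q=226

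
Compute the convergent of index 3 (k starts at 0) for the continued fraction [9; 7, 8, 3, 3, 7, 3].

1627/178

Using pₖ = aₖpₖ₋₁ + pₖ₋₂, qₖ = aₖqₖ₋₁ + qₖ₋₂ (with p₋₁=1, p₋₂=0, q₋₁=0, q₋₂=1):
  k=0: a=9, p=9, q=1
  k=1: a=7, p=64, q=7
  k=2: a=8, p=521, q=57
  k=3: a=3, p=1627, q=178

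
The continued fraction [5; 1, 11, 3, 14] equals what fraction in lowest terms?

Using pₖ = aₖpₖ₋₁ + pₖ₋₂ and qₖ = aₖqₖ₋₁ + qₖ₋₂:
  k=0: a=5, p=5, q=1
  k=1: a=1, p=6, q=1
  k=2: a=11, p=71, q=12
  k=3: a=3, p=219, q=37
  k=4: a=14, p=3137, q=530

3137/530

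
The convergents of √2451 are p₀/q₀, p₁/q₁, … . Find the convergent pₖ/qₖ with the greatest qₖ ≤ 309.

6535/132

√2451 = [49; 1, 1, 32, 1, 1, 98, …] (period length 6).
Convergents:
  p_0/q_0 = 49/1
  p_1/q_1 = 50/1
  p_2/q_2 = 99/2
  p_3/q_3 = 3218/65
  p_4/q_4 = 3317/67
  p_5/q_5 = 6535/132
  p_6/q_6 = 643747/13003
q_5 = 132 ≤ 309 < 13003 = q_6, so the answer is 6535/132.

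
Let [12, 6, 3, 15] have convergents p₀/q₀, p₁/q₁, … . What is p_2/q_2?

Using pₖ = aₖpₖ₋₁ + pₖ₋₂, qₖ = aₖqₖ₋₁ + qₖ₋₂ (with p₋₁=1, p₋₂=0, q₋₁=0, q₋₂=1):
  k=0: a=12, p=12, q=1
  k=1: a=6, p=73, q=6
  k=2: a=3, p=231, q=19

231/19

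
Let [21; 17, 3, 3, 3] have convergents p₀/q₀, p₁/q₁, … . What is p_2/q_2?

1095/52

Using pₖ = aₖpₖ₋₁ + pₖ₋₂, qₖ = aₖqₖ₋₁ + qₖ₋₂ (with p₋₁=1, p₋₂=0, q₋₁=0, q₋₂=1):
  k=0: a=21, p=21, q=1
  k=1: a=17, p=358, q=17
  k=2: a=3, p=1095, q=52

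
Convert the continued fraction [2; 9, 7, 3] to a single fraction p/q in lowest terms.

Fold from the inside: start with 3/1.
  7 + 1/3 = 22/3
  9 + 3/22 = 201/22
  2 + 22/201 = 424/201

424/201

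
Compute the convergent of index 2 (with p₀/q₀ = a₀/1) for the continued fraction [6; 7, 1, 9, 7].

49/8

Using pₖ = aₖpₖ₋₁ + pₖ₋₂, qₖ = aₖqₖ₋₁ + qₖ₋₂ (with p₋₁=1, p₋₂=0, q₋₁=0, q₋₂=1):
  k=0: a=6, p=6, q=1
  k=1: a=7, p=43, q=7
  k=2: a=1, p=49, q=8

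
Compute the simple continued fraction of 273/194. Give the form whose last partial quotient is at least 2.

273 = 1·194 + 79
194 = 2·79 + 36
79 = 2·36 + 7
36 = 5·7 + 1
7 = 7·1 + 0  (stop)
So 273/194 = [1; 2, 2, 5, 7].

[1; 2, 2, 5, 7]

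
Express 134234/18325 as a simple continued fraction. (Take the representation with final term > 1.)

[7; 3, 13, 3, 3, 7, 6]

134234 = 7·18325 + 5959
18325 = 3·5959 + 448
5959 = 13·448 + 135
448 = 3·135 + 43
135 = 3·43 + 6
43 = 7·6 + 1
6 = 6·1 + 0  (stop)
So 134234/18325 = [7; 3, 13, 3, 3, 7, 6].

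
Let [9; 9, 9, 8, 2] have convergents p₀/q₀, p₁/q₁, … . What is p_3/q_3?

Using pₖ = aₖpₖ₋₁ + pₖ₋₂, qₖ = aₖqₖ₋₁ + qₖ₋₂ (with p₋₁=1, p₋₂=0, q₋₁=0, q₋₂=1):
  k=0: a=9, p=9, q=1
  k=1: a=9, p=82, q=9
  k=2: a=9, p=747, q=82
  k=3: a=8, p=6058, q=665

6058/665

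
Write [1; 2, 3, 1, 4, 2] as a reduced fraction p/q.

Fold from the inside: start with 2/1.
  4 + 1/2 = 9/2
  1 + 2/9 = 11/9
  3 + 9/11 = 42/11
  2 + 11/42 = 95/42
  1 + 42/95 = 137/95

137/95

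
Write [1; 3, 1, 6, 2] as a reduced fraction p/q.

Fold from the inside: start with 2/1.
  6 + 1/2 = 13/2
  1 + 2/13 = 15/13
  3 + 13/15 = 58/15
  1 + 15/58 = 73/58

73/58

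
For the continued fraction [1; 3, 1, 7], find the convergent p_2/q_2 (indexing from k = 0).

5/4

Using pₖ = aₖpₖ₋₁ + pₖ₋₂, qₖ = aₖqₖ₋₁ + qₖ₋₂ (with p₋₁=1, p₋₂=0, q₋₁=0, q₋₂=1):
  k=0: a=1, p=1, q=1
  k=1: a=3, p=4, q=3
  k=2: a=1, p=5, q=4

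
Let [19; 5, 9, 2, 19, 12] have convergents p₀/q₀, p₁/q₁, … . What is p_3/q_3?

1862/97

Using pₖ = aₖpₖ₋₁ + pₖ₋₂, qₖ = aₖqₖ₋₁ + qₖ₋₂ (with p₋₁=1, p₋₂=0, q₋₁=0, q₋₂=1):
  k=0: a=19, p=19, q=1
  k=1: a=5, p=96, q=5
  k=2: a=9, p=883, q=46
  k=3: a=2, p=1862, q=97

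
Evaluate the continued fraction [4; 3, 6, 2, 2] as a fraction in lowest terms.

Fold from the inside: start with 2/1.
  2 + 1/2 = 5/2
  6 + 2/5 = 32/5
  3 + 5/32 = 101/32
  4 + 32/101 = 436/101

436/101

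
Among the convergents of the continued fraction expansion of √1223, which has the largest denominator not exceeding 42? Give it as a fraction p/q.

√1223 = [34; 1, 33, 1, 68, …] (period length 4).
Convergents:
  p_0/q_0 = 34/1
  p_1/q_1 = 35/1
  p_2/q_2 = 1189/34
  p_3/q_3 = 1224/35
  p_4/q_4 = 84421/2414
q_3 = 35 ≤ 42 < 2414 = q_4, so the answer is 1224/35.

1224/35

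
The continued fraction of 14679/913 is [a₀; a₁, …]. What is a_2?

14679 = 16·913 + 71   →  a_0 = 16
913 = 12·71 + 61   →  a_1 = 12
71 = 1·61 + 10   →  a_2 = 1

1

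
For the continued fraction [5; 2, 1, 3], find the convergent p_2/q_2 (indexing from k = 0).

16/3

Using pₖ = aₖpₖ₋₁ + pₖ₋₂, qₖ = aₖqₖ₋₁ + qₖ₋₂ (with p₋₁=1, p₋₂=0, q₋₁=0, q₋₂=1):
  k=0: a=5, p=5, q=1
  k=1: a=2, p=11, q=2
  k=2: a=1, p=16, q=3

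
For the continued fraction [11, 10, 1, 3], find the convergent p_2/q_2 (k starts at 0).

Using pₖ = aₖpₖ₋₁ + pₖ₋₂, qₖ = aₖqₖ₋₁ + qₖ₋₂ (with p₋₁=1, p₋₂=0, q₋₁=0, q₋₂=1):
  k=0: a=11, p=11, q=1
  k=1: a=10, p=111, q=10
  k=2: a=1, p=122, q=11

122/11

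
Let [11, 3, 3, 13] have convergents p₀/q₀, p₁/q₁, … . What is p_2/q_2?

113/10

Using pₖ = aₖpₖ₋₁ + pₖ₋₂, qₖ = aₖqₖ₋₁ + qₖ₋₂ (with p₋₁=1, p₋₂=0, q₋₁=0, q₋₂=1):
  k=0: a=11, p=11, q=1
  k=1: a=3, p=34, q=3
  k=2: a=3, p=113, q=10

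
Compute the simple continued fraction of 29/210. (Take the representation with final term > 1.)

29 = 0*210 + 29
210 = 7*29 + 7
29 = 4*7 + 1
7 = 7*1 + 0  (stop)
So 29/210 = [0; 7, 4, 7].

[0; 7, 4, 7]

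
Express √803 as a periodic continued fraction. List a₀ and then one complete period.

a₀ = ⌊√803⌋ = 28.
With m₀=0, d₀=1 and mₖ₊₁ = dₖaₖ − mₖ, dₖ₊₁ = (n − mₖ₊₁²)/dₖ, aₖ₊₁ = ⌊(a₀+mₖ₊₁)/dₖ₊₁⌋:
  k=1: m=28, d=19, a=2
  k=2: m=10, d=37, a=1
  k=3: m=27, d=2, a=27
  k=4: m=27, d=37, a=1
  k=5: m=10, d=19, a=2
  k=6: m=28, d=1, a=56
d=1 and a=2a₀=56 at k=6, so the next step gives (m, d) = (28, 19) again — its k=1 value — and the period has length 6.

[28; 2, 1, 27, 1, 2, 56]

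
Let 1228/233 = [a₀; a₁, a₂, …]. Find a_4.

3

1228 = 5·233 + 63   →  a_0 = 5
233 = 3·63 + 44   →  a_1 = 3
63 = 1·44 + 19   →  a_2 = 1
44 = 2·19 + 6   →  a_3 = 2
19 = 3·6 + 1   →  a_4 = 3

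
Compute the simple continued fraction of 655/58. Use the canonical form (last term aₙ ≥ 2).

[11; 3, 2, 2, 3]

655 = 11*58 + 17
58 = 3*17 + 7
17 = 2*7 + 3
7 = 2*3 + 1
3 = 3*1 + 0  (stop)
So 655/58 = [11; 3, 2, 2, 3].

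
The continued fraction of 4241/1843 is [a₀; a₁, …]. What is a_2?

4241 = 2·1843 + 555   →  a_0 = 2
1843 = 3·555 + 178   →  a_1 = 3
555 = 3·178 + 21   →  a_2 = 3

3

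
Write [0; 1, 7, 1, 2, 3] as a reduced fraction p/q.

Using pₖ = aₖpₖ₋₁ + pₖ₋₂ and qₖ = aₖqₖ₋₁ + qₖ₋₂:
  k=0: a=0, p=0, q=1
  k=1: a=1, p=1, q=1
  k=2: a=7, p=7, q=8
  k=3: a=1, p=8, q=9
  k=4: a=2, p=23, q=26
  k=5: a=3, p=77, q=87

77/87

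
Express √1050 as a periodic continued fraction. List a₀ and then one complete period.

[32; 2, 2, 10, 2, 2, 64]

a₀ = ⌊√1050⌋ = 32.
With m₀=0, d₀=1 and mₖ₊₁ = dₖaₖ − mₖ, dₖ₊₁ = (n − mₖ₊₁²)/dₖ, aₖ₊₁ = ⌊(a₀+mₖ₊₁)/dₖ₊₁⌋:
  k=1: m=32, d=26, a=2
  k=2: m=20, d=25, a=2
  k=3: m=30, d=6, a=10
  k=4: m=30, d=25, a=2
  k=5: m=20, d=26, a=2
  k=6: m=32, d=1, a=64
d=1 and a=2a₀=64 at k=6, so the next step gives (m, d) = (32, 26) again — its k=1 value — and the period has length 6.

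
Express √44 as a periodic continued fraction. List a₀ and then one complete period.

a₀ = ⌊√44⌋ = 6.
With m₀=0, d₀=1 and mₖ₊₁ = dₖaₖ − mₖ, dₖ₊₁ = (n − mₖ₊₁²)/dₖ, aₖ₊₁ = ⌊(a₀+mₖ₊₁)/dₖ₊₁⌋:
  k=1: m=6, d=8, a=1
  k=2: m=2, d=5, a=1
  k=3: m=3, d=7, a=1
  k=4: m=4, d=4, a=2
  k=5: m=4, d=7, a=1
  k=6: m=3, d=5, a=1
  k=7: m=2, d=8, a=1
  k=8: m=6, d=1, a=12
d=1 and a=2a₀=12 at k=8, so the next step gives (m, d) = (6, 8) again — its k=1 value — and the period has length 8.

[6; 1, 1, 1, 2, 1, 1, 1, 12]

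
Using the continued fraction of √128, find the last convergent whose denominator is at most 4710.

√128 = [11; 3, 5, 3, 22, …] (period length 4).
Convergents:
  p_0/q_0 = 11/1
  p_1/q_1 = 34/3
  p_2/q_2 = 181/16
  p_3/q_3 = 577/51
  p_4/q_4 = 12875/1138
  p_5/q_5 = 39202/3465
  p_6/q_6 = 208885/18463
q_5 = 3465 ≤ 4710 < 18463 = q_6, so the answer is 39202/3465.

39202/3465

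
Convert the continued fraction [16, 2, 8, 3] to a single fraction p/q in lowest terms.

Using pₖ = aₖpₖ₋₁ + pₖ₋₂ and qₖ = aₖqₖ₋₁ + qₖ₋₂:
  k=0: a=16, p=16, q=1
  k=1: a=2, p=33, q=2
  k=2: a=8, p=280, q=17
  k=3: a=3, p=873, q=53

873/53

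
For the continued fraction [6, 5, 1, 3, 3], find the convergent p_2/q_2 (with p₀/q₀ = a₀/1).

Using pₖ = aₖpₖ₋₁ + pₖ₋₂, qₖ = aₖqₖ₋₁ + qₖ₋₂ (with p₋₁=1, p₋₂=0, q₋₁=0, q₋₂=1):
  k=0: a=6, p=6, q=1
  k=1: a=5, p=31, q=5
  k=2: a=1, p=37, q=6

37/6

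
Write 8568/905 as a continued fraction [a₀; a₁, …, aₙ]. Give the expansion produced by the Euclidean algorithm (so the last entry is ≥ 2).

8568 = 9·905 + 423
905 = 2·423 + 59
423 = 7·59 + 10
59 = 5·10 + 9
10 = 1·9 + 1
9 = 9·1 + 0  (stop)
So 8568/905 = [9; 2, 7, 5, 1, 9].

[9; 2, 7, 5, 1, 9]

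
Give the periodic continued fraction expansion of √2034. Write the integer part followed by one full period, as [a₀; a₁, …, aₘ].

a₀ = ⌊√2034⌋ = 45.
With m₀=0, d₀=1 and mₖ₊₁ = dₖaₖ − mₖ, dₖ₊₁ = (n − mₖ₊₁²)/dₖ, aₖ₊₁ = ⌊(a₀+mₖ₊₁)/dₖ₊₁⌋:
  k=1: m=45, d=9, a=10
  k=2: m=45, d=1, a=90
d=1 and a=2a₀=90 at k=2, so the next step gives (m, d) = (45, 9) again — its k=1 value — and the period has length 2.

[45; 10, 90]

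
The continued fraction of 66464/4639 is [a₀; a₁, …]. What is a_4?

66464 = 14·4639 + 1518   →  a_0 = 14
4639 = 3·1518 + 85   →  a_1 = 3
1518 = 17·85 + 73   →  a_2 = 17
85 = 1·73 + 12   →  a_3 = 1
73 = 6·12 + 1   →  a_4 = 6

6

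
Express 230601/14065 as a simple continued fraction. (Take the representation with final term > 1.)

[16; 2, 1, 1, 8, 18, 18]

230601 = 16*14065 + 5561
14065 = 2*5561 + 2943
5561 = 1*2943 + 2618
2943 = 1*2618 + 325
2618 = 8*325 + 18
325 = 18*18 + 1
18 = 18*1 + 0  (stop)
So 230601/14065 = [16; 2, 1, 1, 8, 18, 18].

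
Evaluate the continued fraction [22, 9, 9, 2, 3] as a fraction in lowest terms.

Using pₖ = aₖpₖ₋₁ + pₖ₋₂ and qₖ = aₖqₖ₋₁ + qₖ₋₂:
  k=0: a=22, p=22, q=1
  k=1: a=9, p=199, q=9
  k=2: a=9, p=1813, q=82
  k=3: a=2, p=3825, q=173
  k=4: a=3, p=13288, q=601

13288/601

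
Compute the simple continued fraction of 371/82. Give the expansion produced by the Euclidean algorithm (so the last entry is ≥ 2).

371 = 4*82 + 43
82 = 1*43 + 39
43 = 1*39 + 4
39 = 9*4 + 3
4 = 1*3 + 1
3 = 3*1 + 0  (stop)
So 371/82 = [4; 1, 1, 9, 1, 3].

[4; 1, 1, 9, 1, 3]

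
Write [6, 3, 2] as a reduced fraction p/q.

Using pₖ = aₖpₖ₋₁ + pₖ₋₂ and qₖ = aₖqₖ₋₁ + qₖ₋₂:
  k=0: a=6, p=6, q=1
  k=1: a=3, p=19, q=3
  k=2: a=2, p=44, q=7

44/7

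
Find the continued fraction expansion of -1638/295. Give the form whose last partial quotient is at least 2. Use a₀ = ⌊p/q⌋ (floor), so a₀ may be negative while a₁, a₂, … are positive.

-1638 = -6·295 + 132
295 = 2·132 + 31
132 = 4·31 + 8
31 = 3·8 + 7
8 = 1·7 + 1
7 = 7·1 + 0  (stop)
So -1638/295 = [-6; 2, 4, 3, 1, 7].

[-6; 2, 4, 3, 1, 7]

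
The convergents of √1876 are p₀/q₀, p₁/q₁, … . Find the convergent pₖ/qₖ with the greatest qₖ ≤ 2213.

√1876 = [43; 3, 5, 12, 5, 3, 86, …] (period length 6).
Convergents:
  p_0/q_0 = 43/1
  p_1/q_1 = 130/3
  p_2/q_2 = 693/16
  p_3/q_3 = 8446/195
  p_4/q_4 = 42923/991
  p_5/q_5 = 137215/3168
q_4 = 991 ≤ 2213 < 3168 = q_5, so the answer is 42923/991.

42923/991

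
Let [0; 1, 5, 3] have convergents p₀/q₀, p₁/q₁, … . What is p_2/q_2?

5/6

Using pₖ = aₖpₖ₋₁ + pₖ₋₂, qₖ = aₖqₖ₋₁ + qₖ₋₂ (with p₋₁=1, p₋₂=0, q₋₁=0, q₋₂=1):
  k=0: a=0, p=0, q=1
  k=1: a=1, p=1, q=1
  k=2: a=5, p=5, q=6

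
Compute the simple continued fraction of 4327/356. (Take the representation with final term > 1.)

[12; 6, 2, 8, 1, 2]

4327 = 12·356 + 55
356 = 6·55 + 26
55 = 2·26 + 3
26 = 8·3 + 2
3 = 1·2 + 1
2 = 2·1 + 0  (stop)
So 4327/356 = [12; 6, 2, 8, 1, 2].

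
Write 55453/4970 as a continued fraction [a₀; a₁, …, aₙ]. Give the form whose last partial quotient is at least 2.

[11; 6, 2, 1, 7, 4, 8]

55453 = 11·4970 + 783
4970 = 6·783 + 272
783 = 2·272 + 239
272 = 1·239 + 33
239 = 7·33 + 8
33 = 4·8 + 1
8 = 8·1 + 0  (stop)
So 55453/4970 = [11; 6, 2, 1, 7, 4, 8].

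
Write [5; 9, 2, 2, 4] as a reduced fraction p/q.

1057/207

Fold from the inside: start with 4/1.
  2 + 1/4 = 9/4
  2 + 4/9 = 22/9
  9 + 9/22 = 207/22
  5 + 22/207 = 1057/207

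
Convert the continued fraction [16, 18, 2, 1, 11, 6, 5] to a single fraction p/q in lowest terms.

323932/20177

Fold from the inside: start with 5/1.
  6 + 1/5 = 31/5
  11 + 5/31 = 346/31
  1 + 31/346 = 377/346
  2 + 346/377 = 1100/377
  18 + 377/1100 = 20177/1100
  16 + 1100/20177 = 323932/20177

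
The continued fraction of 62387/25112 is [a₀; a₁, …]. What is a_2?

15

62387 = 2·25112 + 12163   →  a_0 = 2
25112 = 2·12163 + 786   →  a_1 = 2
12163 = 15·786 + 373   →  a_2 = 15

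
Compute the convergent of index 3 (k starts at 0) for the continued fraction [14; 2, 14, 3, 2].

1289/89

Using pₖ = aₖpₖ₋₁ + pₖ₋₂, qₖ = aₖqₖ₋₁ + qₖ₋₂ (with p₋₁=1, p₋₂=0, q₋₁=0, q₋₂=1):
  k=0: a=14, p=14, q=1
  k=1: a=2, p=29, q=2
  k=2: a=14, p=420, q=29
  k=3: a=3, p=1289, q=89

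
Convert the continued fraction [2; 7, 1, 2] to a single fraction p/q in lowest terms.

Using pₖ = aₖpₖ₋₁ + pₖ₋₂ and qₖ = aₖqₖ₋₁ + qₖ₋₂:
  k=0: a=2, p=2, q=1
  k=1: a=7, p=15, q=7
  k=2: a=1, p=17, q=8
  k=3: a=2, p=49, q=23

49/23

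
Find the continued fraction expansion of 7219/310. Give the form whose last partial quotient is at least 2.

[23; 3, 2, 14, 3]

7219 = 23*310 + 89
310 = 3*89 + 43
89 = 2*43 + 3
43 = 14*3 + 1
3 = 3*1 + 0  (stop)
So 7219/310 = [23; 3, 2, 14, 3].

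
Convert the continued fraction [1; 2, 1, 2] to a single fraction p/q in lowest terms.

11/8

Fold from the inside: start with 2/1.
  1 + 1/2 = 3/2
  2 + 2/3 = 8/3
  1 + 3/8 = 11/8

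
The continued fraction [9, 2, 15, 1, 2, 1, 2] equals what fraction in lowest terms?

Using pₖ = aₖpₖ₋₁ + pₖ₋₂ and qₖ = aₖqₖ₋₁ + qₖ₋₂:
  k=0: a=9, p=9, q=1
  k=1: a=2, p=19, q=2
  k=2: a=15, p=294, q=31
  k=3: a=1, p=313, q=33
  k=4: a=2, p=920, q=97
  k=5: a=1, p=1233, q=130
  k=6: a=2, p=3386, q=357

3386/357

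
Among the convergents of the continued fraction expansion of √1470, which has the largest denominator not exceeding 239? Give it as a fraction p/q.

5291/138

√1470 = [38; 2, 1, 14, 1, 2, 76, …] (period length 6).
Convergents:
  p_0/q_0 = 38/1
  p_1/q_1 = 77/2
  p_2/q_2 = 115/3
  p_3/q_3 = 1687/44
  p_4/q_4 = 1802/47
  p_5/q_5 = 5291/138
  p_6/q_6 = 403918/10535
q_5 = 138 ≤ 239 < 10535 = q_6, so the answer is 5291/138.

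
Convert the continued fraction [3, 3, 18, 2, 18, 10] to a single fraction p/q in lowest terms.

69886/21003

Fold from the inside: start with 10/1.
  18 + 1/10 = 181/10
  2 + 10/181 = 372/181
  18 + 181/372 = 6877/372
  3 + 372/6877 = 21003/6877
  3 + 6877/21003 = 69886/21003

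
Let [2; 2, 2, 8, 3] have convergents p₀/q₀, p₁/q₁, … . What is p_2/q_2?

12/5

Using pₖ = aₖpₖ₋₁ + pₖ₋₂, qₖ = aₖqₖ₋₁ + qₖ₋₂ (with p₋₁=1, p₋₂=0, q₋₁=0, q₋₂=1):
  k=0: a=2, p=2, q=1
  k=1: a=2, p=5, q=2
  k=2: a=2, p=12, q=5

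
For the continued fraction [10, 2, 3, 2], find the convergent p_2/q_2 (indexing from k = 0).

Using pₖ = aₖpₖ₋₁ + pₖ₋₂, qₖ = aₖqₖ₋₁ + qₖ₋₂ (with p₋₁=1, p₋₂=0, q₋₁=0, q₋₂=1):
  k=0: a=10, p=10, q=1
  k=1: a=2, p=21, q=2
  k=2: a=3, p=73, q=7

73/7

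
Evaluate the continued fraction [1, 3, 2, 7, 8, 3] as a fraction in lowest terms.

1702/1321

Using pₖ = aₖpₖ₋₁ + pₖ₋₂ and qₖ = aₖqₖ₋₁ + qₖ₋₂:
  k=0: a=1, p=1, q=1
  k=1: a=3, p=4, q=3
  k=2: a=2, p=9, q=7
  k=3: a=7, p=67, q=52
  k=4: a=8, p=545, q=423
  k=5: a=3, p=1702, q=1321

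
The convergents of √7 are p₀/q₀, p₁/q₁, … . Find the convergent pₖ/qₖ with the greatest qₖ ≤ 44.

√7 = [2; 1, 1, 1, 4, …] (period length 4).
Convergents:
  p_0/q_0 = 2/1
  p_1/q_1 = 3/1
  p_2/q_2 = 5/2
  p_3/q_3 = 8/3
  p_4/q_4 = 37/14
  p_5/q_5 = 45/17
  p_6/q_6 = 82/31
  p_7/q_7 = 127/48
q_6 = 31 ≤ 44 < 48 = q_7, so the answer is 82/31.

82/31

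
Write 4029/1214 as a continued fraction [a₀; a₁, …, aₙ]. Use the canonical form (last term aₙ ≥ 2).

[3; 3, 7, 3, 3, 5]

4029 = 3*1214 + 387
1214 = 3*387 + 53
387 = 7*53 + 16
53 = 3*16 + 5
16 = 3*5 + 1
5 = 5*1 + 0  (stop)
So 4029/1214 = [3; 3, 7, 3, 3, 5].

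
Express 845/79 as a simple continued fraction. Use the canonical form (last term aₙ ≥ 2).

845 = 10*79 + 55
79 = 1*55 + 24
55 = 2*24 + 7
24 = 3*7 + 3
7 = 2*3 + 1
3 = 3*1 + 0  (stop)
So 845/79 = [10; 1, 2, 3, 2, 3].

[10; 1, 2, 3, 2, 3]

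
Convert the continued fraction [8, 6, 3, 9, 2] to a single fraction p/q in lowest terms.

Using pₖ = aₖpₖ₋₁ + pₖ₋₂ and qₖ = aₖqₖ₋₁ + qₖ₋₂:
  k=0: a=8, p=8, q=1
  k=1: a=6, p=49, q=6
  k=2: a=3, p=155, q=19
  k=3: a=9, p=1444, q=177
  k=4: a=2, p=3043, q=373

3043/373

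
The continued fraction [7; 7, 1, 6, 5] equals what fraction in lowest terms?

Using pₖ = aₖpₖ₋₁ + pₖ₋₂ and qₖ = aₖqₖ₋₁ + qₖ₋₂:
  k=0: a=7, p=7, q=1
  k=1: a=7, p=50, q=7
  k=2: a=1, p=57, q=8
  k=3: a=6, p=392, q=55
  k=4: a=5, p=2017, q=283

2017/283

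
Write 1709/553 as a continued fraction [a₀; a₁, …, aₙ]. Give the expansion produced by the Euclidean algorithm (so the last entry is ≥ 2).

[3; 11, 16, 1, 2]

1709 = 3*553 + 50
553 = 11*50 + 3
50 = 16*3 + 2
3 = 1*2 + 1
2 = 2*1 + 0  (stop)
So 1709/553 = [3; 11, 16, 1, 2].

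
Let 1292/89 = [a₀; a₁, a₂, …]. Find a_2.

1

1292 = 14·89 + 46   →  a_0 = 14
89 = 1·46 + 43   →  a_1 = 1
46 = 1·43 + 3   →  a_2 = 1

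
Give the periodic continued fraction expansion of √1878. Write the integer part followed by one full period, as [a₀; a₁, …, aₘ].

[43; 2, 1, 42, 1, 2, 86]

a₀ = ⌊√1878⌋ = 43.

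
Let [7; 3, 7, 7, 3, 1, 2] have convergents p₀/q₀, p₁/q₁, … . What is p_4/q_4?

3608/493

Using pₖ = aₖpₖ₋₁ + pₖ₋₂, qₖ = aₖqₖ₋₁ + qₖ₋₂ (with p₋₁=1, p₋₂=0, q₋₁=0, q₋₂=1):
  k=0: a=7, p=7, q=1
  k=1: a=3, p=22, q=3
  k=2: a=7, p=161, q=22
  k=3: a=7, p=1149, q=157
  k=4: a=3, p=3608, q=493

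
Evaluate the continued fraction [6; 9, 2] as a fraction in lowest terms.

116/19

Using pₖ = aₖpₖ₋₁ + pₖ₋₂ and qₖ = aₖqₖ₋₁ + qₖ₋₂:
  k=0: a=6, p=6, q=1
  k=1: a=9, p=55, q=9
  k=2: a=2, p=116, q=19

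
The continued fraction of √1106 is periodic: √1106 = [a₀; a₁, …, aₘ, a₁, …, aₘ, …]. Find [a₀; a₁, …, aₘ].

[33; 3, 1, 8, 1, 3, 66]

a₀ = ⌊√1106⌋ = 33.
With m₀=0, d₀=1 and mₖ₊₁ = dₖaₖ − mₖ, dₖ₊₁ = (n − mₖ₊₁²)/dₖ, aₖ₊₁ = ⌊(a₀+mₖ₊₁)/dₖ₊₁⌋:
  k=1: m=33, d=17, a=3
  k=2: m=18, d=46, a=1
  k=3: m=28, d=7, a=8
  k=4: m=28, d=46, a=1
  k=5: m=18, d=17, a=3
  k=6: m=33, d=1, a=66
d=1 and a=2a₀=66 at k=6, so the next step gives (m, d) = (33, 17) again — its k=1 value — and the period has length 6.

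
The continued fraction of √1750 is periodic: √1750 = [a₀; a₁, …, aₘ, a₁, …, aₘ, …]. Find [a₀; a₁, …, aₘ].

[41; 1, 4, 1, 82]

a₀ = ⌊√1750⌋ = 41.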